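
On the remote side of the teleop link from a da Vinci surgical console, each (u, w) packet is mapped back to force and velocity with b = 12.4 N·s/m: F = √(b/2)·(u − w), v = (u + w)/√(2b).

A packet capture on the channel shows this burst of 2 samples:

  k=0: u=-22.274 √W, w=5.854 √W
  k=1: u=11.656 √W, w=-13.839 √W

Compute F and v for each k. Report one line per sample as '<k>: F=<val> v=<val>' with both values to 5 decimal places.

0: F=-70.03816 v=-3.29722
1: F=63.48204 v=-0.43836

k=0: u−w=-28.12800, u+w=-16.42000; √(b/2)=2.48998, √(2b)=4.97996; F=2.48998×(-28.128)=-70.03816, v=-16.42000/4.97996=-3.29722
k=1: u−w=25.49500, u+w=-2.18300; √(b/2)=2.48998, √(2b)=4.97996; F=2.48998×25.495=63.48204, v=-2.18300/4.97996=-0.43836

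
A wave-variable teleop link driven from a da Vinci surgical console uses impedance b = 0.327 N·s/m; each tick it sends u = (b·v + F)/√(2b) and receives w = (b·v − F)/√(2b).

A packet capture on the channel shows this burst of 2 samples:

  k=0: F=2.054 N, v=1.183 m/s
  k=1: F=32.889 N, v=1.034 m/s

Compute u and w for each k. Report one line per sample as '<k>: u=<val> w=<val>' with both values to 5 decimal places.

k=0: b·v=0.327×1.183=0.38684; √(2b)=0.80870; u=(0.38684+2.054)/0.80870=3.01822, w=(0.38684−2.054)/0.80870=-2.06152
k=1: b·v=0.327×1.034=0.33812; √(2b)=0.80870; u=(0.33812+32.889)/0.80870=41.08694, w=(0.33812−32.889)/0.80870=-40.25074

0: u=3.01822 w=-2.06152
1: u=41.08694 w=-40.25074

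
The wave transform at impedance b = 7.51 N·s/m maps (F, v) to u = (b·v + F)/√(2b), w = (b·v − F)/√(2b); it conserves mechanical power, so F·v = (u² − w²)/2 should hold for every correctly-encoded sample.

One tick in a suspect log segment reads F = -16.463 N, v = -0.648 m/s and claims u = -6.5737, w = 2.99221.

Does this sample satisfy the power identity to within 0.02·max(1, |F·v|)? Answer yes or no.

F·v = (-16.463)×(-0.648) = 10.6680 W.
(u² − w²)/2 = (43.2135 − 8.9533)/2 = 17.1301 W.
|Δ| = 6.4621;  2% of max(1, |F·v|) = 0.2134.

no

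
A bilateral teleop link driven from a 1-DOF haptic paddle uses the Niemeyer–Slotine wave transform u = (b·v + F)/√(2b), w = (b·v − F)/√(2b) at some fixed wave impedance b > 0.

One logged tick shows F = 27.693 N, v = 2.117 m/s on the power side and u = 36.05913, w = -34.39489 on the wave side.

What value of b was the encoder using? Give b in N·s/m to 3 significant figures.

u + w = 1.66424;  u + w = √(2b)·v, so √(2b) = 1.66424/2.117 = 0.78613.
b = (√(2b))²/2 = 0.61800/2 = 0.30900.
(Check via u − w = 2F/√(2b): u − w = 70.45402, 2F/√(2b) = 70.45388.)

b = 0.309 N·s/m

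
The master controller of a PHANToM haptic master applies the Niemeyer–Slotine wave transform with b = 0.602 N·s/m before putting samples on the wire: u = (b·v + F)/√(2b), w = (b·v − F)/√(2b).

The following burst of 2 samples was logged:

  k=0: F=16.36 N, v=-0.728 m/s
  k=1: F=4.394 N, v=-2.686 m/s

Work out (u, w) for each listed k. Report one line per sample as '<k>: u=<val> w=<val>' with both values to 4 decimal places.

0: u=14.5103 w=-15.3091
1: u=2.5309 w=-5.4781

k=0: b·v=0.602×(-0.728)=-0.4383; √(2b)=1.0973; u=(-0.4383+16.36)/1.0973=14.5103, w=(-0.4383−16.36)/1.0973=-15.3091
k=1: b·v=0.602×(-2.686)=-1.6170; √(2b)=1.0973; u=(-1.6170+4.394)/1.0973=2.5309, w=(-1.6170−4.394)/1.0973=-5.4781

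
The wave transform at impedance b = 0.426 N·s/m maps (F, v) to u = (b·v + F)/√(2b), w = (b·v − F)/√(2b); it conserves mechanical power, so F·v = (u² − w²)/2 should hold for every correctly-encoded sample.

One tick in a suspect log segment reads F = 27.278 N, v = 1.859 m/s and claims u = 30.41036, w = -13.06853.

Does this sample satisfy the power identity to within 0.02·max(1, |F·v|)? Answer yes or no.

F·v = 27.278×1.859 = 50.70980 W.
(u² − w²)/2 = (924.79000 − 170.78648)/2 = 377.00176 W.
|Δ| = 326.29196;  2% of max(1, |F·v|) = 1.01420.

no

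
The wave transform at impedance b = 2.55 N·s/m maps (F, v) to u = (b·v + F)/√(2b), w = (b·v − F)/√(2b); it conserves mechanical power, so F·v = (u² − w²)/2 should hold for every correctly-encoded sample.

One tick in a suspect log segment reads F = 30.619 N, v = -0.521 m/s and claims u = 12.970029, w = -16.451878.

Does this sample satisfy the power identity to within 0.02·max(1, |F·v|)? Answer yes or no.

no

F·v = 30.619×(-0.521) = -15.952499 W.
(u² − w²)/2 = (168.221652 − 270.664290)/2 = -51.221319 W.
|Δ| = 35.268820;  2% of max(1, |F·v|) = 0.319050.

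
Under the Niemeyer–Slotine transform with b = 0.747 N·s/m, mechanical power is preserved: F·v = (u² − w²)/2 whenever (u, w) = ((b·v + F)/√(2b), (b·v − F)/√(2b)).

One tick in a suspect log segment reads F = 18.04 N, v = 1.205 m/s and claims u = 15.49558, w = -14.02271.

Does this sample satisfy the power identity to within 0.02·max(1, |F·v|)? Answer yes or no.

yes

F·v = 18.04×1.205 = 21.73820 W.
(u² − w²)/2 = (240.11300 − 196.63640)/2 = 21.73830 W.
|Δ| = 0.00010;  2% of max(1, |F·v|) = 0.43476.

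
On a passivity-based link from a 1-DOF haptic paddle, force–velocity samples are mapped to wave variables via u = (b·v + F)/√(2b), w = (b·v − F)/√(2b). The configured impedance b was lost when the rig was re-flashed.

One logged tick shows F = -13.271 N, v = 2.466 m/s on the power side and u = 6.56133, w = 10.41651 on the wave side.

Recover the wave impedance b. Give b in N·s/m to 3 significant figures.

b = 23.7 N·s/m

u + w = 16.97784;  u + w = √(2b)·v, so √(2b) = 16.97784/2.466 = 6.88477.
b = (√(2b))²/2 = 47.40004/2 = 23.70002.
(Check via u − w = 2F/√(2b): u − w = -3.85518, 2F/√(2b) = -3.85518.)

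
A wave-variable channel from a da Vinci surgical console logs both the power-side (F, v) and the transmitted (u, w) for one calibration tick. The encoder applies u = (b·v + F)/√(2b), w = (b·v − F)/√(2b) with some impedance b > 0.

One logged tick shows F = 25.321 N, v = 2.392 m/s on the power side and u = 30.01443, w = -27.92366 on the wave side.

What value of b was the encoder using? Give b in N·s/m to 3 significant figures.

u + w = 2.0908;  u + w = √(2b)·v, so √(2b) = 2.0908/2.392 = 0.8741.
b = (√(2b))²/2 = 0.7640/2 = 0.3820.
(Check via u − w = 2F/√(2b): u − w = 57.9381, 2F/√(2b) = 57.9383.)

b = 0.382 N·s/m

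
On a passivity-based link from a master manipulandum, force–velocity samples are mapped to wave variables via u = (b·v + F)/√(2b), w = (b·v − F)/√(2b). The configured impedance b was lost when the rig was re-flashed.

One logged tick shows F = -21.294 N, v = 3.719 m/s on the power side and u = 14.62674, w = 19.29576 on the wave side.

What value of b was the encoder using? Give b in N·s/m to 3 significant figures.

b = 41.6 N·s/m

u + w = 33.92250;  u + w = √(2b)·v, so √(2b) = 33.92250/3.719 = 9.12140.
b = (√(2b))²/2 = 83.20000/2 = 41.60000.
(Check via u − w = 2F/√(2b): u − w = -4.66902, 2F/√(2b) = -4.66902.)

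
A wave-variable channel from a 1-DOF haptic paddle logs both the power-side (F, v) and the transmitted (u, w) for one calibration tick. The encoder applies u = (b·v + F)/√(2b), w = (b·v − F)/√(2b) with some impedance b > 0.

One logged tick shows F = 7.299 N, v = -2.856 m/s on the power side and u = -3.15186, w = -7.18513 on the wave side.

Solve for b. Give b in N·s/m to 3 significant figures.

b = 6.55 N·s/m

u + w = -10.33699;  u + w = √(2b)·v, so √(2b) = -10.33699/(-2.856) = 3.61939.
b = (√(2b))²/2 = 13.10001/2 = 6.55001.
(Check via u − w = 2F/√(2b): u − w = 4.03327, 2F/√(2b) = 4.03327.)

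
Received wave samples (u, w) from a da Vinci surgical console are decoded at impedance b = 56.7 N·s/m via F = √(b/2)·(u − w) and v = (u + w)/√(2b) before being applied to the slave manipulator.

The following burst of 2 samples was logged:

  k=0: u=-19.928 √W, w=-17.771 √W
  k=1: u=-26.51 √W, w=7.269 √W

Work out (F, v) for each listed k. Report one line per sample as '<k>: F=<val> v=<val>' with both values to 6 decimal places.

k=0: u−w=-2.157000, u+w=-37.699000; √(b/2)=5.324472, √(2b)=10.648944; F=5.324472×(-2.157)=-11.484886, v=-37.699000/10.648944=-3.540163
k=1: u−w=-33.779000, u+w=-19.241000; √(b/2)=5.324472, √(2b)=10.648944; F=5.324472×(-33.779)=-179.855333, v=-19.241000/10.648944=-1.806846

0: F=-11.484886 v=-3.540163
1: F=-179.855333 v=-1.806846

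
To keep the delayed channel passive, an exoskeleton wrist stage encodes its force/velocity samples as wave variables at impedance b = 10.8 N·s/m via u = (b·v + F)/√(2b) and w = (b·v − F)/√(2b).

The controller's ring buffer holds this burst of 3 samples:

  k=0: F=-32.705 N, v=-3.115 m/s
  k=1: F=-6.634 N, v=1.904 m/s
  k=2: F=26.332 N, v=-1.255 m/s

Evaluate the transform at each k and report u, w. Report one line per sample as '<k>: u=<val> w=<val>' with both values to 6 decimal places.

0: u=-14.275601 w=-0.201610
1: u=2.997087 w=5.851906
2: u=2.749388 w=-8.582101

k=0: b·v=10.8×(-3.115)=-33.642000; √(2b)=4.647580; u=(-33.642000+(-32.705))/4.647580=-14.275601, w=(-33.642000−(-32.705))/4.647580=-0.201610
k=1: b·v=10.8×1.904=20.563200; √(2b)=4.647580; u=(20.563200+(-6.634))/4.647580=2.997087, w=(20.563200−(-6.634))/4.647580=5.851906
k=2: b·v=10.8×(-1.255)=-13.554000; √(2b)=4.647580; u=(-13.554000+26.332)/4.647580=2.749388, w=(-13.554000−26.332)/4.647580=-8.582101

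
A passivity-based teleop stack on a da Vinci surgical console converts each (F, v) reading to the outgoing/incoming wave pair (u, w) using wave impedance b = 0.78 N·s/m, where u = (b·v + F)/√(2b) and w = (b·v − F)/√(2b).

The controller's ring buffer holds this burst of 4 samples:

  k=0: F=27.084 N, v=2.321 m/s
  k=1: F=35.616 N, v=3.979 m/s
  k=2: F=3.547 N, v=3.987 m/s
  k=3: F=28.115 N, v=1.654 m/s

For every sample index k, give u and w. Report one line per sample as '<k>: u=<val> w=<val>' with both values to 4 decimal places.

0: u=23.1340 w=-20.2351
1: u=31.0005 w=-26.0307
2: u=5.3298 w=-0.3500
3: u=23.5429 w=-21.4771

k=0: b·v=0.78×2.321=1.8104; √(2b)=1.2490; u=(1.8104+27.084)/1.2490=23.1340, w=(1.8104−27.084)/1.2490=-20.2351
k=1: b·v=0.78×3.979=3.1036; √(2b)=1.2490; u=(3.1036+35.616)/1.2490=31.0005, w=(3.1036−35.616)/1.2490=-26.0307
k=2: b·v=0.78×3.987=3.1099; √(2b)=1.2490; u=(3.1099+3.547)/1.2490=5.3298, w=(3.1099−3.547)/1.2490=-0.3500
k=3: b·v=0.78×1.654=1.2901; √(2b)=1.2490; u=(1.2901+28.115)/1.2490=23.5429, w=(1.2901−28.115)/1.2490=-21.4771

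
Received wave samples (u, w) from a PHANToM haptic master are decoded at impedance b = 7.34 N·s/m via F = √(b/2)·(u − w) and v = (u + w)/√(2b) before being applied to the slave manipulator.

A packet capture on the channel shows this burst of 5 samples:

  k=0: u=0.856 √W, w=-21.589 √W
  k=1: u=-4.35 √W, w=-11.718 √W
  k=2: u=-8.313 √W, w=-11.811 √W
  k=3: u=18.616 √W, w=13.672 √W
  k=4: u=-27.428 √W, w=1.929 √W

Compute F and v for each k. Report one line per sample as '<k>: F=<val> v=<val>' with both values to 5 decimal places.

0: F=42.99843 v=-5.41127
1: F=14.11506 v=-4.19371
2: F=6.70120 v=-5.25232
3: F=9.47134 v=8.42710
4: F=-56.23992 v=-6.65518

k=0: u−w=22.44500, u+w=-20.73300; √(b/2)=1.91572, √(2b)=3.83145; F=1.91572×22.445=42.99843, v=-20.73300/3.83145=-5.41127
k=1: u−w=7.36800, u+w=-16.06800; √(b/2)=1.91572, √(2b)=3.83145; F=1.91572×7.368=14.11506, v=-16.06800/3.83145=-4.19371
k=2: u−w=3.49800, u+w=-20.12400; √(b/2)=1.91572, √(2b)=3.83145; F=1.91572×3.498=6.70120, v=-20.12400/3.83145=-5.25232
k=3: u−w=4.94400, u+w=32.28800; √(b/2)=1.91572, √(2b)=3.83145; F=1.91572×4.944=9.47134, v=32.28800/3.83145=8.42710
k=4: u−w=-29.35700, u+w=-25.49900; √(b/2)=1.91572, √(2b)=3.83145; F=1.91572×(-29.357)=-56.23992, v=-25.49900/3.83145=-6.65518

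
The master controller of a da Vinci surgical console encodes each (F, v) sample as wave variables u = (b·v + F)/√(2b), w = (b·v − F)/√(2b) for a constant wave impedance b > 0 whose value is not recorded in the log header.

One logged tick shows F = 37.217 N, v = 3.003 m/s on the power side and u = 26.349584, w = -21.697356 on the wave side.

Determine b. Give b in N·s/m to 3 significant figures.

b = 1.2 N·s/m

u + w = 4.652228;  u + w = √(2b)·v, so √(2b) = 4.652228/3.003 = 1.549193.
b = (√(2b))²/2 = 2.400000/2 = 1.200000.
(Check via u − w = 2F/√(2b): u − w = 48.046940, 2F/√(2b) = 48.046936.)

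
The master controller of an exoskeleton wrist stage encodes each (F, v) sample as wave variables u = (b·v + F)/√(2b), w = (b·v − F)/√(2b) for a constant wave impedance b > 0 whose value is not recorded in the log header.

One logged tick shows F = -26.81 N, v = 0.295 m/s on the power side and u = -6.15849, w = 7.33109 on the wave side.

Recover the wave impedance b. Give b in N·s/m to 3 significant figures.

b = 7.9 N·s/m

u + w = 1.17260;  u + w = √(2b)·v, so √(2b) = 1.17260/0.295 = 3.97492.
b = (√(2b))²/2 = 15.79995/2 = 7.89998.
(Check via u − w = 2F/√(2b): u − w = -13.48958, 2F/√(2b) = -13.48960.)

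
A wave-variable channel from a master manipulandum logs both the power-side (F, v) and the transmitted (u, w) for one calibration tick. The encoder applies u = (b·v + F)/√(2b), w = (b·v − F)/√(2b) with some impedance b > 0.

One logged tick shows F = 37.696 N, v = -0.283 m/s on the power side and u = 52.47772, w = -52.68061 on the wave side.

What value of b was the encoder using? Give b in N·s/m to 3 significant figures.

u + w = -0.20289;  u + w = √(2b)·v, so √(2b) = -0.20289/(-0.283) = 0.71693.
b = (√(2b))²/2 = 0.51398/2 = 0.25699.
(Check via u − w = 2F/√(2b): u − w = 105.15833, 2F/√(2b) = 105.16012.)

b = 0.257 N·s/m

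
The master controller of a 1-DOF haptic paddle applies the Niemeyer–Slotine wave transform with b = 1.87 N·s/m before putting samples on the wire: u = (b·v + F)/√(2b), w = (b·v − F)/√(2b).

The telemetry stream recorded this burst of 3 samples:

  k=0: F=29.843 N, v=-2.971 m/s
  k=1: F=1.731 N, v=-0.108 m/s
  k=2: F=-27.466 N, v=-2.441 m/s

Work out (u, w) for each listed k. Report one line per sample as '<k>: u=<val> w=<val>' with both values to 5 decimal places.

0: u=12.55863 w=-18.30427
1: u=0.79065 w=-0.99951
2: u=-16.56267 w=11.84200

k=0: b·v=1.87×(-2.971)=-5.55577; √(2b)=1.93391; u=(-5.55577+29.843)/1.93391=12.55863, w=(-5.55577−29.843)/1.93391=-18.30427
k=1: b·v=1.87×(-0.108)=-0.20196; √(2b)=1.93391; u=(-0.20196+1.731)/1.93391=0.79065, w=(-0.20196−1.731)/1.93391=-0.99951
k=2: b·v=1.87×(-2.441)=-4.56467; √(2b)=1.93391; u=(-4.56467+(-27.466))/1.93391=-16.56267, w=(-4.56467−(-27.466))/1.93391=11.84200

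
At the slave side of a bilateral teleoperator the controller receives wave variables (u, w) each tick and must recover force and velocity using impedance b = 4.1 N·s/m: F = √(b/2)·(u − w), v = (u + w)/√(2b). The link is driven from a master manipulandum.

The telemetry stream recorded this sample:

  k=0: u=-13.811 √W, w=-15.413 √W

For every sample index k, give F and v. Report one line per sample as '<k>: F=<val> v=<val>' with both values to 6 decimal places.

0: F=2.293715 v=-10.205463

k=0: u−w=1.602000, u+w=-29.224000; √(b/2)=1.431782, √(2b)=2.863564; F=1.431782×1.602=2.293715, v=-29.224000/2.863564=-10.205463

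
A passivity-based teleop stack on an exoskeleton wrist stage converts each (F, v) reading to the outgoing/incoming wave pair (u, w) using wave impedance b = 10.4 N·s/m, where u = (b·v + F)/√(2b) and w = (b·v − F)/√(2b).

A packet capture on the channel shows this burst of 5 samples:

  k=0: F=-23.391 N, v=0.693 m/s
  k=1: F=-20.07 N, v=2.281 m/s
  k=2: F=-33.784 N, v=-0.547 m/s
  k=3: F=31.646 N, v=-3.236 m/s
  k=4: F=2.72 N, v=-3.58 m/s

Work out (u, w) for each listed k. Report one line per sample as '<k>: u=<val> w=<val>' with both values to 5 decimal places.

k=0: b·v=10.4×0.693=7.20720; √(2b)=4.56070; u=(7.20720+(-23.391))/4.56070=-3.54853, w=(7.20720−(-23.391))/4.56070=6.70910
k=1: b·v=10.4×2.281=23.72240; √(2b)=4.56070; u=(23.72240+(-20.07))/4.56070=0.80084, w=(23.72240−(-20.07))/4.56070=9.60212
k=2: b·v=10.4×(-0.547)=-5.68880; √(2b)=4.56070; u=(-5.68880+(-33.784))/4.56070=-8.65498, w=(-5.68880−(-33.784))/4.56070=6.16028
k=3: b·v=10.4×(-3.236)=-33.65440; √(2b)=4.56070; u=(-33.65440+31.646)/4.56070=-0.44037, w=(-33.65440−31.646)/4.56070=-14.31806
k=4: b·v=10.4×(-3.58)=-37.23200; √(2b)=4.56070; u=(-37.23200+2.72)/4.56070=-7.56726, w=(-37.23200−2.72)/4.56070=-8.76006

0: u=-3.54853 w=6.70910
1: u=0.80084 w=9.60212
2: u=-8.65498 w=6.16028
3: u=-0.44037 w=-14.31806
4: u=-7.56726 w=-8.76006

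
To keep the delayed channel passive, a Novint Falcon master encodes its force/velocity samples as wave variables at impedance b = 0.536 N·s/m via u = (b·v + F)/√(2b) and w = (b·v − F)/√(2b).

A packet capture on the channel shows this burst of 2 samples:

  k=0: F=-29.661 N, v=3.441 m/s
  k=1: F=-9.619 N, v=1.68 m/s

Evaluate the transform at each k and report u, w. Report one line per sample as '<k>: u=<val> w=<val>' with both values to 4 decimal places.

0: u=-26.8662 w=30.4290
1: u=-8.4206 w=10.1601

k=0: b·v=0.536×3.441=1.8444; √(2b)=1.0354; u=(1.8444+(-29.661))/1.0354=-26.8662, w=(1.8444−(-29.661))/1.0354=30.4290
k=1: b·v=0.536×1.68=0.9005; √(2b)=1.0354; u=(0.9005+(-9.619))/1.0354=-8.4206, w=(0.9005−(-9.619))/1.0354=10.1601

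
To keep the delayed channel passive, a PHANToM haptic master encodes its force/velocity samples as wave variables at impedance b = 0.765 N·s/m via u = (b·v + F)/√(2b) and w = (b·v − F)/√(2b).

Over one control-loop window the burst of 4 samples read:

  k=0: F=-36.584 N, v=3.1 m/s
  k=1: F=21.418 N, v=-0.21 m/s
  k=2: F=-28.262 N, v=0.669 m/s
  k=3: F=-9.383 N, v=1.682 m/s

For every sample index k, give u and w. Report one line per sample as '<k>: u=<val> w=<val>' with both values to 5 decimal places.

k=0: b·v=0.765×3.1=2.37150; √(2b)=1.23693; u=(2.37150+(-36.584))/1.23693=-27.65917, w=(2.37150−(-36.584))/1.23693=31.49366
k=1: b·v=0.765×(-0.21)=-0.16065; √(2b)=1.23693; u=(-0.16065+21.418)/1.23693=17.18555, w=(-0.16065−21.418)/1.23693=-17.44530
k=2: b·v=0.765×0.669=0.51179; √(2b)=1.23693; u=(0.51179+(-28.262))/1.23693=-22.43472, w=(0.51179−(-28.262))/1.23693=23.26223
k=3: b·v=0.765×1.682=1.28673; √(2b)=1.23693; u=(1.28673+(-9.383))/1.23693=-6.54545, w=(1.28673−(-9.383))/1.23693=8.62597

0: u=-27.65917 w=31.49366
1: u=17.18555 w=-17.44530
2: u=-22.43472 w=23.26223
3: u=-6.54545 w=8.62597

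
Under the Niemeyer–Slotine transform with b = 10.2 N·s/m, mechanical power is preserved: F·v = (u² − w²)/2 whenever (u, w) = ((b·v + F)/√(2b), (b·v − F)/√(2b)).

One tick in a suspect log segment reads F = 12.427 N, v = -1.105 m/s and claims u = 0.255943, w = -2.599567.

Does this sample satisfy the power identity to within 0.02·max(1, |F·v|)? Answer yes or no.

F·v = 12.427×(-1.105) = -13.731835 W.
(u² − w²)/2 = (0.065507 − 6.757749)/2 = -3.346121 W.
|Δ| = 10.385714;  2% of max(1, |F·v|) = 0.274637.

no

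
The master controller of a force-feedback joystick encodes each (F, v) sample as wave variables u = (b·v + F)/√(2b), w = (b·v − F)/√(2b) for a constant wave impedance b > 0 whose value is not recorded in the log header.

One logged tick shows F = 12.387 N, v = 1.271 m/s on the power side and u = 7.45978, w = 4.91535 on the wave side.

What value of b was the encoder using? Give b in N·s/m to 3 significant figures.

u + w = 12.37513;  u + w = √(2b)·v, so √(2b) = 12.37513/1.271 = 9.73653.
b = (√(2b))²/2 = 94.80002/2 = 47.40001.
(Check via u − w = 2F/√(2b): u − w = 2.54443, 2F/√(2b) = 2.54444.)

b = 47.4 N·s/m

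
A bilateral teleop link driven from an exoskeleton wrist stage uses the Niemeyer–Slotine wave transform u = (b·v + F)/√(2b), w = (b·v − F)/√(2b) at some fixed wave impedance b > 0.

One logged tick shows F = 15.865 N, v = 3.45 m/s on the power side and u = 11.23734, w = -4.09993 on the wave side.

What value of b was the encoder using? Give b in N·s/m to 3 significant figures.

u + w = 7.13741;  u + w = √(2b)·v, so √(2b) = 7.13741/3.45 = 2.06881.
b = (√(2b))²/2 = 4.27999/2 = 2.14000.
(Check via u − w = 2F/√(2b): u − w = 15.33727, 2F/√(2b) = 15.33729.)

b = 2.14 N·s/m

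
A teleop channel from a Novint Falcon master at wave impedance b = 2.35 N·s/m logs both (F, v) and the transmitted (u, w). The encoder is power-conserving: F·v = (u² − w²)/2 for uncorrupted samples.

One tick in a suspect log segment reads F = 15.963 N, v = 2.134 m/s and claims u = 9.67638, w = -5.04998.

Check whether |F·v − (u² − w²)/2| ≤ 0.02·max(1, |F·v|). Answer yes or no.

F·v = 15.963×2.134 = 34.06504 W.
(u² − w²)/2 = (93.63233 − 25.50230)/2 = 34.06502 W.
|Δ| = 0.00003;  2% of max(1, |F·v|) = 0.68130.

yes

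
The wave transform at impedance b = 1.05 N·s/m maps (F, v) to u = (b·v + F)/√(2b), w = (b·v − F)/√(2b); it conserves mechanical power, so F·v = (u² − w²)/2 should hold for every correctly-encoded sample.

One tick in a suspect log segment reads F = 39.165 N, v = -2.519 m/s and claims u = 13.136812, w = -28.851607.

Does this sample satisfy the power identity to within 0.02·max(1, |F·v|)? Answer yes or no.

no

F·v = 39.165×(-2.519) = -98.656635 W.
(u² − w²)/2 = (172.575830 − 832.415226)/2 = -329.919698 W.
|Δ| = 231.263063;  2% of max(1, |F·v|) = 1.973133.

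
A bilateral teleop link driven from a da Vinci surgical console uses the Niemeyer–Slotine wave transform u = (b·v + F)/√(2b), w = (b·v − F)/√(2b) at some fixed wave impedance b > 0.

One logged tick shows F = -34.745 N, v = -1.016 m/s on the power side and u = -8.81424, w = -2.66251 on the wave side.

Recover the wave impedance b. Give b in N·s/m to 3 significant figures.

u + w = -11.47675;  u + w = √(2b)·v, so √(2b) = -11.47675/(-1.016) = 11.29601.
b = (√(2b))²/2 = 127.59993/2 = 63.79996.
(Check via u − w = 2F/√(2b): u − w = -6.15173, 2F/√(2b) = -6.15173.)

b = 63.8 N·s/m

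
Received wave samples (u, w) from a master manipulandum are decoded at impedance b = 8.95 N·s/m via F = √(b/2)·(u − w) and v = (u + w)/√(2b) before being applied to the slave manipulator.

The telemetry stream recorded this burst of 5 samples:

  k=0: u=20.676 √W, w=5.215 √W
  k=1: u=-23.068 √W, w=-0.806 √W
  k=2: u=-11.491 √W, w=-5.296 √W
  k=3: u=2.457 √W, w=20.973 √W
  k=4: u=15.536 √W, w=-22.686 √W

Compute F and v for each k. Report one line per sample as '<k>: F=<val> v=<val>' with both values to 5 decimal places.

k=0: u−w=15.46100, u+w=25.89100; √(b/2)=2.11542, √(2b)=4.23084; F=2.11542×15.461=32.70650, v=25.89100/4.23084=6.11959
k=1: u−w=-22.26200, u+w=-23.87400; √(b/2)=2.11542, √(2b)=4.23084; F=2.11542×(-22.262)=-47.09347, v=-23.87400/4.23084=-5.64285
k=2: u−w=-6.19500, u+w=-16.78700; √(b/2)=2.11542, √(2b)=4.23084; F=2.11542×(-6.195)=-13.10502, v=-16.78700/4.23084=-3.96777
k=3: u−w=-18.51600, u+w=23.43000; √(b/2)=2.11542, √(2b)=4.23084; F=2.11542×(-18.516)=-39.16911, v=23.43000/4.23084=5.53791
k=4: u−w=38.22200, u+w=-7.15000; √(b/2)=2.11542, √(2b)=4.23084; F=2.11542×38.222=80.85557, v=-7.15000/4.23084=-1.68997

0: F=32.70650 v=6.11959
1: F=-47.09347 v=-5.64285
2: F=-13.10502 v=-3.96777
3: F=-39.16911 v=5.53791
4: F=80.85557 v=-1.68997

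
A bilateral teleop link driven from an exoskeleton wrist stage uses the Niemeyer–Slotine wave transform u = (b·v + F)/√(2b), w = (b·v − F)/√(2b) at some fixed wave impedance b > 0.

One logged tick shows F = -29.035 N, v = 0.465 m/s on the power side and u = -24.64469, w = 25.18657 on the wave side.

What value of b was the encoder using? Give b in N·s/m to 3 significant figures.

b = 0.679 N·s/m

u + w = 0.5419;  u + w = √(2b)·v, so √(2b) = 0.5419/0.465 = 1.1653.
b = (√(2b))²/2 = 1.3580/2 = 0.6790.
(Check via u − w = 2F/√(2b): u − w = -49.8313, 2F/√(2b) = -49.8312.)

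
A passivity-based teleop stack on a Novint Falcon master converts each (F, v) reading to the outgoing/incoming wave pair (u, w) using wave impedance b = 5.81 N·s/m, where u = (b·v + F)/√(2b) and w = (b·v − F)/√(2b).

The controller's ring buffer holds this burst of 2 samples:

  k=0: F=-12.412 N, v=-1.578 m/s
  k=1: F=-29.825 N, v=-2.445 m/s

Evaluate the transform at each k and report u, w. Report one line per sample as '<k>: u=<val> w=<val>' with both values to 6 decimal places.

0: u=-6.330704 w=0.951598
1: u=-12.916655 w=4.582109

k=0: b·v=5.81×(-1.578)=-9.168180; √(2b)=3.408812; u=(-9.168180+(-12.412))/3.408812=-6.330704, w=(-9.168180−(-12.412))/3.408812=0.951598
k=1: b·v=5.81×(-2.445)=-14.205450; √(2b)=3.408812; u=(-14.205450+(-29.825))/3.408812=-12.916655, w=(-14.205450−(-29.825))/3.408812=4.582109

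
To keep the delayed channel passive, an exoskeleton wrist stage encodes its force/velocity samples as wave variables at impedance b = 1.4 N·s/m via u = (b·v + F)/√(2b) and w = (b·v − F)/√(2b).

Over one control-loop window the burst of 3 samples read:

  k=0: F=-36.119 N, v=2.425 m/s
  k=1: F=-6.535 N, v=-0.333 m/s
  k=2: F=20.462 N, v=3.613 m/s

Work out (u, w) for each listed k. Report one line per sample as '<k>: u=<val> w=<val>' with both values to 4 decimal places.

k=0: b·v=1.4×2.425=3.3950; √(2b)=1.6733; u=(3.3950+(-36.119))/1.6733=-19.5563, w=(3.3950−(-36.119))/1.6733=23.6141
k=1: b·v=1.4×(-0.333)=-0.4662; √(2b)=1.6733; u=(-0.4662+(-6.535))/1.6733=-4.1840, w=(-0.4662−(-6.535))/1.6733=3.6268
k=2: b·v=1.4×3.613=5.0582; √(2b)=1.6733; u=(5.0582+20.462)/1.6733=15.2512, w=(5.0582−20.462)/1.6733=-9.2055

0: u=-19.5563 w=23.6141
1: u=-4.1840 w=3.6268
2: u=15.2512 w=-9.2055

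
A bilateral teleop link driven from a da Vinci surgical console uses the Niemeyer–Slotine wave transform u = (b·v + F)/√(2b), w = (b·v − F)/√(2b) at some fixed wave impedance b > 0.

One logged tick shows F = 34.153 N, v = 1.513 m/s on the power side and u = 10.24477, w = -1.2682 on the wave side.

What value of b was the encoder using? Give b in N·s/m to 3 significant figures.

u + w = 8.97657;  u + w = √(2b)·v, so √(2b) = 8.97657/1.513 = 5.93296.
b = (√(2b))²/2 = 35.20003/2 = 17.60001.
(Check via u − w = 2F/√(2b): u − w = 11.51297, 2F/√(2b) = 11.51297.)

b = 17.6 N·s/m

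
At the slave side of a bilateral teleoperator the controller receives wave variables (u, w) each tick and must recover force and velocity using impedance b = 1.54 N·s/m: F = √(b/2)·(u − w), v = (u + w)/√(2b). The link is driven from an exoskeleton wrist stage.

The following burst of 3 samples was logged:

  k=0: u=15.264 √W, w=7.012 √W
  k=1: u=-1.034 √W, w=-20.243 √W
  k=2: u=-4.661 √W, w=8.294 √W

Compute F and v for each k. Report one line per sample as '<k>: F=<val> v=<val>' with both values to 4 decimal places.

0: F=7.2411 v=12.6929
1: F=16.8558 v=-12.1237
2: F=-11.3680 v=2.0701

k=0: u−w=8.2520, u+w=22.2760; √(b/2)=0.8775, √(2b)=1.7550; F=0.8775×8.252=7.2411, v=22.2760/1.7550=12.6929
k=1: u−w=19.2090, u+w=-21.2770; √(b/2)=0.8775, √(2b)=1.7550; F=0.8775×19.209=16.8558, v=-21.2770/1.7550=-12.1237
k=2: u−w=-12.9550, u+w=3.6330; √(b/2)=0.8775, √(2b)=1.7550; F=0.8775×(-12.955)=-11.3680, v=3.6330/1.7550=2.0701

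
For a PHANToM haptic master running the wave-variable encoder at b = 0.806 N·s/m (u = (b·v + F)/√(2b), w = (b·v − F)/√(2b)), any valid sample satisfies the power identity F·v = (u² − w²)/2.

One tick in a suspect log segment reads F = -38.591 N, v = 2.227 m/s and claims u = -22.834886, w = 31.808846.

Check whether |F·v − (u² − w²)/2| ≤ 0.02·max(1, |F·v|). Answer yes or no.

no

F·v = (-38.591)×2.227 = -85.942157 W.
(u² − w²)/2 = (521.432019 − 1011.802684)/2 = -245.185333 W.
|Δ| = 159.243176;  2% of max(1, |F·v|) = 1.718843.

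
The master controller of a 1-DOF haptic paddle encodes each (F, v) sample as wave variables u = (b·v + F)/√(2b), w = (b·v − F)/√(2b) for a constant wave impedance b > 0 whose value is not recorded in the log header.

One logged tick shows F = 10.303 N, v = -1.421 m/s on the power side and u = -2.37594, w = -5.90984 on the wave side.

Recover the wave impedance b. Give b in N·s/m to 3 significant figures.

u + w = -8.2858;  u + w = √(2b)·v, so √(2b) = -8.2858/(-1.421) = 5.8310.
b = (√(2b))²/2 = 34.0000/2 = 17.0000.
(Check via u − w = 2F/√(2b): u − w = 3.5339, 2F/√(2b) = 3.5339.)

b = 17 N·s/m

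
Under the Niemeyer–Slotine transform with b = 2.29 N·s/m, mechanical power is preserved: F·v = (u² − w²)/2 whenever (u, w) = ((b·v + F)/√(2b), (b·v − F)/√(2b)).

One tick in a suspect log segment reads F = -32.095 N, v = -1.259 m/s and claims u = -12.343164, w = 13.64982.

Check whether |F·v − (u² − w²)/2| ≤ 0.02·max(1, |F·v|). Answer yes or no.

no

F·v = (-32.095)×(-1.259) = 40.407605 W.
(u² − w²)/2 = (152.353698 − 186.317586)/2 = -16.981944 W.
|Δ| = 57.389549;  2% of max(1, |F·v|) = 0.808152.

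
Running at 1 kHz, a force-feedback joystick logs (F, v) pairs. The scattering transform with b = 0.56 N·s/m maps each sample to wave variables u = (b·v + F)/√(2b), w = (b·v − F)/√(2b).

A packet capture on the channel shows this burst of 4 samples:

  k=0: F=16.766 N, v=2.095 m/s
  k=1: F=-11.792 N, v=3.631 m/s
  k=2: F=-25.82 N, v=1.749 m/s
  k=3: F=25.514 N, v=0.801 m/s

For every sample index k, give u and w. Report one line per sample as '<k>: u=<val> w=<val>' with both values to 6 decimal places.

0: u=16.950951 w=-14.733811
1: u=-9.221048 w=13.063737
2: u=-23.472123 w=25.323091
3: u=24.532313 w=-23.684615

k=0: b·v=0.56×2.095=1.173200; √(2b)=1.058301; u=(1.173200+16.766)/1.058301=16.950951, w=(1.173200−16.766)/1.058301=-14.733811
k=1: b·v=0.56×3.631=2.033360; √(2b)=1.058301; u=(2.033360+(-11.792))/1.058301=-9.221048, w=(2.033360−(-11.792))/1.058301=13.063737
k=2: b·v=0.56×1.749=0.979440; √(2b)=1.058301; u=(0.979440+(-25.82))/1.058301=-23.472123, w=(0.979440−(-25.82))/1.058301=25.323091
k=3: b·v=0.56×0.801=0.448560; √(2b)=1.058301; u=(0.448560+25.514)/1.058301=24.532313, w=(0.448560−25.514)/1.058301=-23.684615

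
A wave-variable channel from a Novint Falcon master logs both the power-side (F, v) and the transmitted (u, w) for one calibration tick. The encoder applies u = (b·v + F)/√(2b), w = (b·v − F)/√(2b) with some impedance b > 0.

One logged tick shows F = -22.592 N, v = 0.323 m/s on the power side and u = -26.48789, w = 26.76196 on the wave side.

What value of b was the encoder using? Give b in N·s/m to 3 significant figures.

u + w = 0.2741;  u + w = √(2b)·v, so √(2b) = 0.2741/0.323 = 0.8485.
b = (√(2b))²/2 = 0.7200/2 = 0.3600.
(Check via u − w = 2F/√(2b): u − w = -53.2498, 2F/√(2b) = -53.2507.)

b = 0.36 N·s/m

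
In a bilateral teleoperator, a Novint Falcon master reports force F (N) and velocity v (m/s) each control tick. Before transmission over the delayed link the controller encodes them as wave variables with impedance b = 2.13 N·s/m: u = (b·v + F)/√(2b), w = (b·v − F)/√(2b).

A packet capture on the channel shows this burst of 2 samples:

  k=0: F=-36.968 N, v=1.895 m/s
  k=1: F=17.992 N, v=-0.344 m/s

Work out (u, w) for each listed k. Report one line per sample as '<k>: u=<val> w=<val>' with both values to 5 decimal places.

k=0: b·v=2.13×1.895=4.03635; √(2b)=2.06398; u=(4.03635+(-36.968))/2.06398=-15.95544, w=(4.03635−(-36.968))/2.06398=19.86667
k=1: b·v=2.13×(-0.344)=-0.73272; √(2b)=2.06398; u=(-0.73272+17.992)/2.06398=8.36215, w=(-0.73272−17.992)/2.06398=-9.07216

0: u=-15.95544 w=19.86667
1: u=8.36215 w=-9.07216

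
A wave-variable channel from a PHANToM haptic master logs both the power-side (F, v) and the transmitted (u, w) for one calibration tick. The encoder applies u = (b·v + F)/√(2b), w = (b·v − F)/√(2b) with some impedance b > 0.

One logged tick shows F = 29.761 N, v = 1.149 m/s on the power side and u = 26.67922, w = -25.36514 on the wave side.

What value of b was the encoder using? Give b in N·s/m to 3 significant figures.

u + w = 1.3141;  u + w = √(2b)·v, so √(2b) = 1.3141/1.149 = 1.1437.
b = (√(2b))²/2 = 1.3080/2 = 0.6540.
(Check via u − w = 2F/√(2b): u − w = 52.0444, 2F/√(2b) = 52.0446.)

b = 0.654 N·s/m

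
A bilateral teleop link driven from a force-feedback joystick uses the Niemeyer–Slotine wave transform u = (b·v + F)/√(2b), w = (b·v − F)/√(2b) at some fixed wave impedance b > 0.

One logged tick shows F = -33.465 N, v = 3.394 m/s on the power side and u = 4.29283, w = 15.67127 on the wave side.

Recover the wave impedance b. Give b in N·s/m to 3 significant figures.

b = 17.3 N·s/m

u + w = 19.96410;  u + w = √(2b)·v, so √(2b) = 19.96410/3.394 = 5.88217.
b = (√(2b))²/2 = 34.59998/2 = 17.29999.
(Check via u − w = 2F/√(2b): u − w = -11.37844, 2F/√(2b) = -11.37845.)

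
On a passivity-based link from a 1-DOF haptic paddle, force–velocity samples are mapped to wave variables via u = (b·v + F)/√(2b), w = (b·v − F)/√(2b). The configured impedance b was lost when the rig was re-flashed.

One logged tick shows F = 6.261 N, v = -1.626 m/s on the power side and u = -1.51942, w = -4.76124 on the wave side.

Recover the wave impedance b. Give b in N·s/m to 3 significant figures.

u + w = -6.28066;  u + w = √(2b)·v, so √(2b) = -6.28066/(-1.626) = 3.86264.
b = (√(2b))²/2 = 14.92002/2 = 7.46001.
(Check via u − w = 2F/√(2b): u − w = 3.24182, 2F/√(2b) = 3.24182.)

b = 7.46 N·s/m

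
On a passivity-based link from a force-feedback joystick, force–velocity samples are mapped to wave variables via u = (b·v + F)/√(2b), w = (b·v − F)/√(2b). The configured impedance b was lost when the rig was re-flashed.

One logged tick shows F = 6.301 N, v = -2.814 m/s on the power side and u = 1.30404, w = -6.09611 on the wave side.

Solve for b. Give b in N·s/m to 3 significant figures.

u + w = -4.7921;  u + w = √(2b)·v, so √(2b) = -4.7921/(-2.814) = 1.7029.
b = (√(2b))²/2 = 2.9000/2 = 1.4500.
(Check via u − w = 2F/√(2b): u − w = 7.4002, 2F/√(2b) = 7.4001.)

b = 1.45 N·s/m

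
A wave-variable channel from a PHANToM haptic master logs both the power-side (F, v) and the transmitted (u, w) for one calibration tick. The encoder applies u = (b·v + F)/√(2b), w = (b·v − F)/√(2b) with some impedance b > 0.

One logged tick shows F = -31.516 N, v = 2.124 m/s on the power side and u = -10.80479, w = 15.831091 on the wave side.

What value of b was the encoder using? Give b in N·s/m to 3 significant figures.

b = 2.8 N·s/m

u + w = 5.026301;  u + w = √(2b)·v, so √(2b) = 5.026301/2.124 = 2.366432.
b = (√(2b))²/2 = 5.599999/2 = 2.800000.
(Check via u − w = 2F/√(2b): u − w = -26.635881, 2F/√(2b) = -26.635884.)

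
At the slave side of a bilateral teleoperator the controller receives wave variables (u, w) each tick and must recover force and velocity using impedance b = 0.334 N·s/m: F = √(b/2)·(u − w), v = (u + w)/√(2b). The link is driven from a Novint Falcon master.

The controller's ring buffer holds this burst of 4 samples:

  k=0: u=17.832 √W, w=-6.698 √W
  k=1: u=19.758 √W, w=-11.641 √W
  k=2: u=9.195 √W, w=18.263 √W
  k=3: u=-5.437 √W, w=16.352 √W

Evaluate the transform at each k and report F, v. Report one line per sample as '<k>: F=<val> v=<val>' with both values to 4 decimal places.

k=0: u−w=24.5300, u+w=11.1340; √(b/2)=0.4087, √(2b)=0.8173; F=0.4087×24.53=10.0243, v=11.1340/0.8173=13.6227
k=1: u−w=31.3990, u+w=8.1170; √(b/2)=0.4087, √(2b)=0.8173; F=0.4087×31.399=12.8314, v=8.1170/0.8173=9.9313
k=2: u−w=-9.0680, u+w=27.4580; √(b/2)=0.4087, √(2b)=0.8173; F=0.4087×(-9.068)=-3.7057, v=27.4580/0.8173=33.5955
k=3: u−w=-21.7890, u+w=10.9150; √(b/2)=0.4087, √(2b)=0.8173; F=0.4087×(-21.789)=-8.9042, v=10.9150/0.8173=13.3547

0: F=10.0243 v=13.6227
1: F=12.8314 v=9.9313
2: F=-3.7057 v=33.5955
3: F=-8.9042 v=13.3547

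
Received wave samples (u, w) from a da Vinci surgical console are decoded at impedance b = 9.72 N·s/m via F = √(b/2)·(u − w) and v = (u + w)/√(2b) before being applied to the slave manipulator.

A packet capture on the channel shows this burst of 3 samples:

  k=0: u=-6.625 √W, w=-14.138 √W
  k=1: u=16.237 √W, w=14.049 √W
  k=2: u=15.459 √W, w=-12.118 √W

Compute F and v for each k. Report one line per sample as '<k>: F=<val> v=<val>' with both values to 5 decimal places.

0: F=16.56271 v=-4.70914
1: F=4.82354 v=6.86900
2: F=60.79462 v=0.75775

k=0: u−w=7.51300, u+w=-20.76300; √(b/2)=2.20454, √(2b)=4.40908; F=2.20454×7.513=16.56271, v=-20.76300/4.40908=-4.70914
k=1: u−w=2.18800, u+w=30.28600; √(b/2)=2.20454, √(2b)=4.40908; F=2.20454×2.188=4.82354, v=30.28600/4.40908=6.86900
k=2: u−w=27.57700, u+w=3.34100; √(b/2)=2.20454, √(2b)=4.40908; F=2.20454×27.577=60.79462, v=3.34100/4.40908=0.75775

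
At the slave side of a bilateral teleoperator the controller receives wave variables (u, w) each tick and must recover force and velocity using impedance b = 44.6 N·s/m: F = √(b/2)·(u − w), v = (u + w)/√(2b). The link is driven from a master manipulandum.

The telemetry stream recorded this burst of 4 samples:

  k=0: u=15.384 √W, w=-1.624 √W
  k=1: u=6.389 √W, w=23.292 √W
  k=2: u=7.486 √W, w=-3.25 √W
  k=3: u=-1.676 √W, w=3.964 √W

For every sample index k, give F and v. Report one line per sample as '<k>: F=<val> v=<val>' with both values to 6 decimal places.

0: F=80.316667 v=1.456921
1: F=-79.820827 v=3.142651
2: F=50.698479 v=0.448511
3: F=-26.633702 v=0.242255

k=0: u−w=17.008000, u+w=13.760000; √(b/2)=4.722288, √(2b)=9.444575; F=4.722288×17.008=80.316667, v=13.760000/9.444575=1.456921
k=1: u−w=-16.903000, u+w=29.681000; √(b/2)=4.722288, √(2b)=9.444575; F=4.722288×(-16.903)=-79.820827, v=29.681000/9.444575=3.142651
k=2: u−w=10.736000, u+w=4.236000; √(b/2)=4.722288, √(2b)=9.444575; F=4.722288×10.736=50.698479, v=4.236000/9.444575=0.448511
k=3: u−w=-5.640000, u+w=2.288000; √(b/2)=4.722288, √(2b)=9.444575; F=4.722288×(-5.64)=-26.633702, v=2.288000/9.444575=0.242255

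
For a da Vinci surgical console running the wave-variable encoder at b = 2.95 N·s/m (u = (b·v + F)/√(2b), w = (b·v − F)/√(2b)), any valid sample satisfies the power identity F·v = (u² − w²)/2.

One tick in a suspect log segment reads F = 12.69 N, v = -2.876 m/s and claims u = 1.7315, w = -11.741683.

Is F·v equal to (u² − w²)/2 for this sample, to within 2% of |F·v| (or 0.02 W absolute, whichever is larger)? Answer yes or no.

no

F·v = 12.69×(-2.876) = -36.496440 W.
(u² − w²)/2 = (2.998092 − 137.867120)/2 = -67.434514 W.
|Δ| = 30.938074;  2% of max(1, |F·v|) = 0.729929.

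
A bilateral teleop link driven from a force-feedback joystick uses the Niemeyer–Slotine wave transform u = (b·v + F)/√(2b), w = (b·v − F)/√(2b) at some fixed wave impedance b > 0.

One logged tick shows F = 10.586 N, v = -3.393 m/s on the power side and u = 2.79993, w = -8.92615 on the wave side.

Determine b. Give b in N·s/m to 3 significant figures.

u + w = -6.12622;  u + w = √(2b)·v, so √(2b) = -6.12622/(-3.393) = 1.80555.
b = (√(2b))²/2 = 3.26000/2 = 1.63000.
(Check via u − w = 2F/√(2b): u − w = 11.72608, 2F/√(2b) = 11.72609.)

b = 1.63 N·s/m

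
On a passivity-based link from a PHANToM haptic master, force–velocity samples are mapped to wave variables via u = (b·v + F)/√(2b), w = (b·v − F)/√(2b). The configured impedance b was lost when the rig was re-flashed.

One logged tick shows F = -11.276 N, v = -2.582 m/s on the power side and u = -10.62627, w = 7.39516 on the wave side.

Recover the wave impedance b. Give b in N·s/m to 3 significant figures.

b = 0.783 N·s/m

u + w = -3.23111;  u + w = √(2b)·v, so √(2b) = -3.23111/(-2.582) = 1.25140.
b = (√(2b))²/2 = 1.56600/2 = 0.78300.
(Check via u − w = 2F/√(2b): u − w = -18.02143, 2F/√(2b) = -18.02144.)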